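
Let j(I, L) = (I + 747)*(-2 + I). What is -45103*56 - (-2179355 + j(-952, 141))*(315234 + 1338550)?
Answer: 3280749366672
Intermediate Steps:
j(I, L) = (-2 + I)*(747 + I) (j(I, L) = (747 + I)*(-2 + I) = (-2 + I)*(747 + I))
-45103*56 - (-2179355 + j(-952, 141))*(315234 + 1338550) = -45103*56 - (-2179355 + (-1494 + (-952)² + 745*(-952)))*(315234 + 1338550) = -2525768 - (-2179355 + (-1494 + 906304 - 709240))*1653784 = -2525768 - (-2179355 + 195570)*1653784 = -2525768 - (-1983785)*1653784 = -2525768 - 1*(-3280751892440) = -2525768 + 3280751892440 = 3280749366672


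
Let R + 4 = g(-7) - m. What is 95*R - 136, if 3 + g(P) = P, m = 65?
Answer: -7641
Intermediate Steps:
g(P) = -3 + P
R = -79 (R = -4 + ((-3 - 7) - 1*65) = -4 + (-10 - 65) = -4 - 75 = -79)
95*R - 136 = 95*(-79) - 136 = -7505 - 136 = -7641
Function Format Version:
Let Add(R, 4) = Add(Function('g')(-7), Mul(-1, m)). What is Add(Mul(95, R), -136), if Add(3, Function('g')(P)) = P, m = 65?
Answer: -7641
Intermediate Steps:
Function('g')(P) = Add(-3, P)
R = -79 (R = Add(-4, Add(Add(-3, -7), Mul(-1, 65))) = Add(-4, Add(-10, -65)) = Add(-4, -75) = -79)
Add(Mul(95, R), -136) = Add(Mul(95, -79), -136) = Add(-7505, -136) = -7641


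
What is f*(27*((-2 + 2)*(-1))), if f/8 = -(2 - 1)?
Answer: 0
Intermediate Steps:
f = -8 (f = 8*(-(2 - 1)) = 8*(-1*1) = 8*(-1) = -8)
f*(27*((-2 + 2)*(-1))) = -216*(-2 + 2)*(-1) = -216*0*(-1) = -216*0 = -8*0 = 0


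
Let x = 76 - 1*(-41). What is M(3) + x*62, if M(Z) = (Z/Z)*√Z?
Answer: 7254 + √3 ≈ 7255.7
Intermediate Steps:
x = 117 (x = 76 + 41 = 117)
M(Z) = √Z (M(Z) = 1*√Z = √Z)
M(3) + x*62 = √3 + 117*62 = √3 + 7254 = 7254 + √3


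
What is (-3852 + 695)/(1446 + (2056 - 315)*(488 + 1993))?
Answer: -77/105387 ≈ -0.00073064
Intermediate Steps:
(-3852 + 695)/(1446 + (2056 - 315)*(488 + 1993)) = -3157/(1446 + 1741*2481) = -3157/(1446 + 4319421) = -3157/4320867 = -3157*1/4320867 = -77/105387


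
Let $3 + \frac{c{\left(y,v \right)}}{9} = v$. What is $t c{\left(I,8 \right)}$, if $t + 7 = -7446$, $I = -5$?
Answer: $-335385$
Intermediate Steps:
$c{\left(y,v \right)} = -27 + 9 v$
$t = -7453$ ($t = -7 - 7446 = -7453$)
$t c{\left(I,8 \right)} = - 7453 \left(-27 + 9 \cdot 8\right) = - 7453 \left(-27 + 72\right) = \left(-7453\right) 45 = -335385$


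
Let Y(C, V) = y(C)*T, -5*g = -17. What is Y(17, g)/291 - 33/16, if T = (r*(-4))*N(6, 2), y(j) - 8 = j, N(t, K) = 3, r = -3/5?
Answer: -2241/1552 ≈ -1.4439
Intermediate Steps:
g = 17/5 (g = -1/5*(-17) = 17/5 ≈ 3.4000)
r = -3/5 (r = -3*1/5 = -3/5 ≈ -0.60000)
y(j) = 8 + j
T = 36/5 (T = -3/5*(-4)*3 = (12/5)*3 = 36/5 ≈ 7.2000)
Y(C, V) = 288/5 + 36*C/5 (Y(C, V) = (8 + C)*(36/5) = 288/5 + 36*C/5)
Y(17, g)/291 - 33/16 = (288/5 + (36/5)*17)/291 - 33/16 = (288/5 + 612/5)*(1/291) - 33*1/16 = 180*(1/291) - 33/16 = 60/97 - 33/16 = -2241/1552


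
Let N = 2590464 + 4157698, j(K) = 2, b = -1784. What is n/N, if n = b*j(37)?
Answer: -1784/3374081 ≈ -0.00052874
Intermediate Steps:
N = 6748162
n = -3568 (n = -1784*2 = -3568)
n/N = -3568/6748162 = -3568*1/6748162 = -1784/3374081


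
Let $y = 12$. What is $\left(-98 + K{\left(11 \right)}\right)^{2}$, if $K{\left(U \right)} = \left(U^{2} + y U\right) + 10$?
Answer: $27225$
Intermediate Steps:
$K{\left(U \right)} = 10 + U^{2} + 12 U$ ($K{\left(U \right)} = \left(U^{2} + 12 U\right) + 10 = 10 + U^{2} + 12 U$)
$\left(-98 + K{\left(11 \right)}\right)^{2} = \left(-98 + \left(10 + 11^{2} + 12 \cdot 11\right)\right)^{2} = \left(-98 + \left(10 + 121 + 132\right)\right)^{2} = \left(-98 + 263\right)^{2} = 165^{2} = 27225$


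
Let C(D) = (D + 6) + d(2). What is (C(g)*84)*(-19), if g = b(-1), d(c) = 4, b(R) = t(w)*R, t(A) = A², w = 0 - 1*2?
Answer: -9576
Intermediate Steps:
w = -2 (w = 0 - 2 = -2)
b(R) = 4*R (b(R) = (-2)²*R = 4*R)
g = -4 (g = 4*(-1) = -4)
C(D) = 10 + D (C(D) = (D + 6) + 4 = (6 + D) + 4 = 10 + D)
(C(g)*84)*(-19) = ((10 - 4)*84)*(-19) = (6*84)*(-19) = 504*(-19) = -9576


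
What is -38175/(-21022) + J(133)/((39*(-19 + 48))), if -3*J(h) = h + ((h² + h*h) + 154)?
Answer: -620221855/71327646 ≈ -8.6954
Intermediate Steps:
J(h) = -154/3 - 2*h²/3 - h/3 (J(h) = -(h + ((h² + h*h) + 154))/3 = -(h + ((h² + h²) + 154))/3 = -(h + (2*h² + 154))/3 = -(h + (154 + 2*h²))/3 = -(154 + h + 2*h²)/3 = -154/3 - 2*h²/3 - h/3)
-38175/(-21022) + J(133)/((39*(-19 + 48))) = -38175/(-21022) + (-154/3 - ⅔*133² - ⅓*133)/((39*(-19 + 48))) = -38175*(-1/21022) + (-154/3 - ⅔*17689 - 133/3)/((39*29)) = 38175/21022 + (-154/3 - 35378/3 - 133/3)/1131 = 38175/21022 - 35665/3*1/1131 = 38175/21022 - 35665/3393 = -620221855/71327646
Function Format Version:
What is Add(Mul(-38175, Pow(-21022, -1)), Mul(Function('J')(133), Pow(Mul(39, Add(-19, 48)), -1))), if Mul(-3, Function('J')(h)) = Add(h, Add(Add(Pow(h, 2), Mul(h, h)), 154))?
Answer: Rational(-620221855, 71327646) ≈ -8.6954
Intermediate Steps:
Function('J')(h) = Add(Rational(-154, 3), Mul(Rational(-2, 3), Pow(h, 2)), Mul(Rational(-1, 3), h)) (Function('J')(h) = Mul(Rational(-1, 3), Add(h, Add(Add(Pow(h, 2), Mul(h, h)), 154))) = Mul(Rational(-1, 3), Add(h, Add(Add(Pow(h, 2), Pow(h, 2)), 154))) = Mul(Rational(-1, 3), Add(h, Add(Mul(2, Pow(h, 2)), 154))) = Mul(Rational(-1, 3), Add(h, Add(154, Mul(2, Pow(h, 2))))) = Mul(Rational(-1, 3), Add(154, h, Mul(2, Pow(h, 2)))) = Add(Rational(-154, 3), Mul(Rational(-2, 3), Pow(h, 2)), Mul(Rational(-1, 3), h)))
Add(Mul(-38175, Pow(-21022, -1)), Mul(Function('J')(133), Pow(Mul(39, Add(-19, 48)), -1))) = Add(Mul(-38175, Pow(-21022, -1)), Mul(Add(Rational(-154, 3), Mul(Rational(-2, 3), Pow(133, 2)), Mul(Rational(-1, 3), 133)), Pow(Mul(39, Add(-19, 48)), -1))) = Add(Mul(-38175, Rational(-1, 21022)), Mul(Add(Rational(-154, 3), Mul(Rational(-2, 3), 17689), Rational(-133, 3)), Pow(Mul(39, 29), -1))) = Add(Rational(38175, 21022), Mul(Add(Rational(-154, 3), Rational(-35378, 3), Rational(-133, 3)), Pow(1131, -1))) = Add(Rational(38175, 21022), Mul(Rational(-35665, 3), Rational(1, 1131))) = Add(Rational(38175, 21022), Rational(-35665, 3393)) = Rational(-620221855, 71327646)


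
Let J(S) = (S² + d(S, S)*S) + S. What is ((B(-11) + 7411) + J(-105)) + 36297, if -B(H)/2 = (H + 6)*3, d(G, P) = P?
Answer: 65683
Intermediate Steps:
B(H) = -36 - 6*H (B(H) = -2*(H + 6)*3 = -2*(6 + H)*3 = -2*(18 + 3*H) = -36 - 6*H)
J(S) = S + 2*S² (J(S) = (S² + S*S) + S = (S² + S²) + S = 2*S² + S = S + 2*S²)
((B(-11) + 7411) + J(-105)) + 36297 = (((-36 - 6*(-11)) + 7411) - 105*(1 + 2*(-105))) + 36297 = (((-36 + 66) + 7411) - 105*(1 - 210)) + 36297 = ((30 + 7411) - 105*(-209)) + 36297 = (7441 + 21945) + 36297 = 29386 + 36297 = 65683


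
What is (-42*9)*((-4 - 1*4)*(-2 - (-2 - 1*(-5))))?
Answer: -15120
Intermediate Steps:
(-42*9)*((-4 - 1*4)*(-2 - (-2 - 1*(-5)))) = -378*(-4 - 4)*(-2 - (-2 + 5)) = -(-3024)*(-2 - 1*3) = -(-3024)*(-2 - 3) = -(-3024)*(-5) = -378*40 = -15120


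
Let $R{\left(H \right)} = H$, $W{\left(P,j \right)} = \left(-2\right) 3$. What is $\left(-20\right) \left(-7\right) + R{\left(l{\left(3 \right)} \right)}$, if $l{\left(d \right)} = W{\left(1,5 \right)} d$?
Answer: $122$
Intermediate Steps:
$W{\left(P,j \right)} = -6$
$l{\left(d \right)} = - 6 d$
$\left(-20\right) \left(-7\right) + R{\left(l{\left(3 \right)} \right)} = \left(-20\right) \left(-7\right) - 18 = 140 - 18 = 122$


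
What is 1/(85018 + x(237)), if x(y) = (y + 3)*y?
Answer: 1/141898 ≈ 7.0473e-6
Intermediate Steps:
x(y) = y*(3 + y) (x(y) = (3 + y)*y = y*(3 + y))
1/(85018 + x(237)) = 1/(85018 + 237*(3 + 237)) = 1/(85018 + 237*240) = 1/(85018 + 56880) = 1/141898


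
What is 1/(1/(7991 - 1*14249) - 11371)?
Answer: -6258/71159719 ≈ -8.7943e-5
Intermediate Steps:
1/(1/(7991 - 1*14249) - 11371) = 1/(1/(7991 - 14249) - 11371) = 1/(1/(-6258) - 11371) = 1/(-1/6258 - 11371) = 1/(-71159719/6258) = -6258/71159719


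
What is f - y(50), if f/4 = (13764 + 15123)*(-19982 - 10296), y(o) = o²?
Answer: -3498564844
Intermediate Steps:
f = -3498562344 (f = 4*((13764 + 15123)*(-19982 - 10296)) = 4*(28887*(-30278)) = 4*(-874640586) = -3498562344)
f - y(50) = -3498562344 - 1*50² = -3498562344 - 1*2500 = -3498562344 - 2500 = -3498564844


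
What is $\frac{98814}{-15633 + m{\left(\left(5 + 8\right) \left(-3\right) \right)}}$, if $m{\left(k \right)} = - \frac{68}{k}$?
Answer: $- \frac{3853746}{609619} \approx -6.3216$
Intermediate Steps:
$\frac{98814}{-15633 + m{\left(\left(5 + 8\right) \left(-3\right) \right)}} = \frac{98814}{-15633 - \frac{68}{\left(5 + 8\right) \left(-3\right)}} = \frac{98814}{-15633 - \frac{68}{13 \left(-3\right)}} = \frac{98814}{-15633 - \frac{68}{-39}} = \frac{98814}{-15633 - - \frac{68}{39}} = \frac{98814}{-15633 + \frac{68}{39}} = \frac{98814}{- \frac{609619}{39}} = 98814 \left(- \frac{39}{609619}\right) = - \frac{3853746}{609619}$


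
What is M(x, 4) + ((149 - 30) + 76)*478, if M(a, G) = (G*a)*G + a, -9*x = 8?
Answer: 838754/9 ≈ 93195.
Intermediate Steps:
x = -8/9 (x = -⅑*8 = -8/9 ≈ -0.88889)
M(a, G) = a + a*G² (M(a, G) = a*G² + a = a + a*G²)
M(x, 4) + ((149 - 30) + 76)*478 = -8*(1 + 4²)/9 + ((149 - 30) + 76)*478 = -8*(1 + 16)/9 + (119 + 76)*478 = -8/9*17 + 195*478 = -136/9 + 93210 = 838754/9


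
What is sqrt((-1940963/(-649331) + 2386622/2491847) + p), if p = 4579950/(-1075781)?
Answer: I*sqrt(940407917644414562655868140970788739)/1740649701350677817 ≈ 0.55712*I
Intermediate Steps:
p = -4579950/1075781 (p = 4579950*(-1/1075781) = -4579950/1075781 ≈ -4.2573)
sqrt((-1940963/(-649331) + 2386622/2491847) + p) = sqrt((-1940963/(-649331) + 2386622/2491847) - 4579950/1075781) = sqrt((-1940963*(-1/649331) + 2386622*(1/2491847)) - 4579950/1075781) = sqrt((1940963/649331 + 2386622/2491847) - 4579950/1075781) = sqrt(6386290478543/1618033504357 - 4579950/1075781) = sqrt(-540262590982375067/1740649701350677817) = I*sqrt(940407917644414562655868140970788739)/1740649701350677817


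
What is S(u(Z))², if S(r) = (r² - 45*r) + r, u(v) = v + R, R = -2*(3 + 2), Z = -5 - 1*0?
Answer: 783225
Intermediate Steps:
Z = -5 (Z = -5 + 0 = -5)
R = -10 (R = -2*5 = -10)
u(v) = -10 + v (u(v) = v - 10 = -10 + v)
S(r) = r² - 44*r
S(u(Z))² = ((-10 - 5)*(-44 + (-10 - 5)))² = (-15*(-44 - 15))² = (-15*(-59))² = 885² = 783225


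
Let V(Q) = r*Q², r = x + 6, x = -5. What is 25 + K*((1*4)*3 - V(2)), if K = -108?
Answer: -839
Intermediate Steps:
r = 1 (r = -5 + 6 = 1)
V(Q) = Q² (V(Q) = 1*Q² = Q²)
25 + K*((1*4)*3 - V(2)) = 25 - 108*((1*4)*3 - 1*2²) = 25 - 108*(4*3 - 1*4) = 25 - 108*(12 - 4) = 25 - 108*8 = 25 - 864 = -839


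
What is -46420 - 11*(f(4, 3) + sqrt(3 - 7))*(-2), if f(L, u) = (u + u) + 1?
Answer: -46266 + 44*I ≈ -46266.0 + 44.0*I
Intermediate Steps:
f(L, u) = 1 + 2*u (f(L, u) = 2*u + 1 = 1 + 2*u)
-46420 - 11*(f(4, 3) + sqrt(3 - 7))*(-2) = -46420 - 11*((1 + 2*3) + sqrt(3 - 7))*(-2) = -46420 - 11*((1 + 6) + sqrt(-4))*(-2) = -46420 - 11*(7 + 2*I)*(-2) = -46420 + (-77 - 22*I)*(-2) = -46420 + (154 + 44*I) = -46266 + 44*I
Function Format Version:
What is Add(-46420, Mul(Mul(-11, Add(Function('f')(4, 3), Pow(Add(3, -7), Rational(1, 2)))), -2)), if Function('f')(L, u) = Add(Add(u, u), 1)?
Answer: Add(-46266, Mul(44, I)) ≈ Add(-46266., Mul(44.000, I))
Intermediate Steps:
Function('f')(L, u) = Add(1, Mul(2, u)) (Function('f')(L, u) = Add(Mul(2, u), 1) = Add(1, Mul(2, u)))
Add(-46420, Mul(Mul(-11, Add(Function('f')(4, 3), Pow(Add(3, -7), Rational(1, 2)))), -2)) = Add(-46420, Mul(Mul(-11, Add(Add(1, Mul(2, 3)), Pow(Add(3, -7), Rational(1, 2)))), -2)) = Add(-46420, Mul(Mul(-11, Add(Add(1, 6), Pow(-4, Rational(1, 2)))), -2)) = Add(-46420, Mul(Mul(-11, Add(7, Mul(2, I))), -2)) = Add(-46420, Mul(Add(-77, Mul(-22, I)), -2)) = Add(-46420, Add(154, Mul(44, I))) = Add(-46266, Mul(44, I))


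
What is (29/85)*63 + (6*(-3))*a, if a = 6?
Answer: -7353/85 ≈ -86.506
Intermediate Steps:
(29/85)*63 + (6*(-3))*a = (29/85)*63 + (6*(-3))*6 = (29*(1/85))*63 - 18*6 = (29/85)*63 - 108 = 1827/85 - 108 = -7353/85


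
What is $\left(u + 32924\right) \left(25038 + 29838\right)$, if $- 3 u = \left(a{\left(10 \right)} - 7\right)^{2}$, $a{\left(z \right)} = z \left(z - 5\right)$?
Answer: $1772915516$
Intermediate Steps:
$a{\left(z \right)} = z \left(-5 + z\right)$
$u = - \frac{1849}{3}$ ($u = - \frac{\left(10 \left(-5 + 10\right) - 7\right)^{2}}{3} = - \frac{\left(10 \cdot 5 - 7\right)^{2}}{3} = - \frac{\left(50 - 7\right)^{2}}{3} = - \frac{43^{2}}{3} = \left(- \frac{1}{3}\right) 1849 = - \frac{1849}{3} \approx -616.33$)
$\left(u + 32924\right) \left(25038 + 29838\right) = \left(- \frac{1849}{3} + 32924\right) \left(25038 + 29838\right) = \frac{96923}{3} \cdot 54876 = 1772915516$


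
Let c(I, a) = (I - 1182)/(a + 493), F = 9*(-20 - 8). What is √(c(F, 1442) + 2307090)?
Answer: 98*√99938235/645 ≈ 1518.9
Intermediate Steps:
F = -252 (F = 9*(-28) = -252)
c(I, a) = (-1182 + I)/(493 + a)
√(c(F, 1442) + 2307090) = √((-1182 - 252)/(493 + 1442) + 2307090) = √(-1434/1935 + 2307090) = √((1/1935)*(-1434) + 2307090) = √(-478/645 + 2307090) = √(1488072572/645) = 98*√99938235/645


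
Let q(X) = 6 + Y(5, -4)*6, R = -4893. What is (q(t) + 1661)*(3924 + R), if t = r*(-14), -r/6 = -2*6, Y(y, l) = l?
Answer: -1592067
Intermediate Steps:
r = 72 (r = -(-12)*6 = -6*(-12) = 72)
t = -1008 (t = 72*(-14) = -1008)
q(X) = -18 (q(X) = 6 - 4*6 = 6 - 24 = -18)
(q(t) + 1661)*(3924 + R) = (-18 + 1661)*(3924 - 4893) = 1643*(-969) = -1592067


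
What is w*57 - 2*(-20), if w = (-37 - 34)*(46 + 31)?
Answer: -311579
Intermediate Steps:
w = -5467 (w = -71*77 = -5467)
w*57 - 2*(-20) = -5467*57 - 2*(-20) = -311619 + 40 = -311579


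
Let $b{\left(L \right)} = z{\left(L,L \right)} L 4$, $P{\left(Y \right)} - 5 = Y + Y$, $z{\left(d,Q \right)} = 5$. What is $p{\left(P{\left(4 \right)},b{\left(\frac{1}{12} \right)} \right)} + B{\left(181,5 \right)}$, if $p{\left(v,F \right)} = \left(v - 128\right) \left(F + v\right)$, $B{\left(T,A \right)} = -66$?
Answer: $- \frac{5258}{3} \approx -1752.7$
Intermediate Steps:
$P{\left(Y \right)} = 5 + 2 Y$ ($P{\left(Y \right)} = 5 + \left(Y + Y\right) = 5 + 2 Y$)
$b{\left(L \right)} = 20 L$ ($b{\left(L \right)} = 5 L 4 = 20 L$)
$p{\left(v,F \right)} = \left(-128 + v\right) \left(F + v\right)$
$p{\left(P{\left(4 \right)},b{\left(\frac{1}{12} \right)} \right)} + B{\left(181,5 \right)} = \left(\left(5 + 2 \cdot 4\right)^{2} - 128 \cdot \frac{20}{12} - 128 \left(5 + 2 \cdot 4\right) + \frac{20}{12} \left(5 + 2 \cdot 4\right)\right) - 66 = \left(\left(5 + 8\right)^{2} - 128 \cdot 20 \cdot \frac{1}{12} - 128 \left(5 + 8\right) + 20 \cdot \frac{1}{12} \left(5 + 8\right)\right) - 66 = \left(13^{2} - \frac{640}{3} - 1664 + \frac{5}{3} \cdot 13\right) - 66 = \left(169 - \frac{640}{3} - 1664 + \frac{65}{3}\right) - 66 = - \frac{5060}{3} - 66 = - \frac{5258}{3}$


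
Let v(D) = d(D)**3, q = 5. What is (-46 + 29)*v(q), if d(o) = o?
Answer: -2125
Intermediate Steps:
v(D) = D**3
(-46 + 29)*v(q) = (-46 + 29)*5**3 = -17*125 = -2125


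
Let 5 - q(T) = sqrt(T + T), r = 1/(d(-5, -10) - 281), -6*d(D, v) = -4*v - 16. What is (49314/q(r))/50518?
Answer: 35136225/180020893 + 24657*I*sqrt(570)/180020893 ≈ 0.19518 + 0.0032701*I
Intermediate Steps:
d(D, v) = 8/3 + 2*v/3 (d(D, v) = -(-4*v - 16)/6 = -(-16 - 4*v)/6 = 8/3 + 2*v/3)
r = -1/285 (r = 1/((8/3 + (2/3)*(-10)) - 281) = 1/((8/3 - 20/3) - 281) = 1/(-4 - 281) = 1/(-285) = -1/285 ≈ -0.0035088)
q(T) = 5 - sqrt(2)*sqrt(T) (q(T) = 5 - sqrt(T + T) = 5 - sqrt(2*T) = 5 - sqrt(2)*sqrt(T))
(49314/q(r))/50518 = (49314/(5 - sqrt(2)*sqrt(-1/285)))/50518 = (49314/(5 - sqrt(2)*I*sqrt(285)/285))*(1/50518) = (49314/(5 - I*sqrt(570)/285))*(1/50518) = 24657/(25259*(5 - I*sqrt(570)/285))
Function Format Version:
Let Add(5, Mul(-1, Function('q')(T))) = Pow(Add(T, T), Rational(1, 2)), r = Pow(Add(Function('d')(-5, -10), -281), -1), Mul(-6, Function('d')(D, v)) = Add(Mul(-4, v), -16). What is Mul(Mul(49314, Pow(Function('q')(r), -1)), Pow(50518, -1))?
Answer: Add(Rational(35136225, 180020893), Mul(Rational(24657, 180020893), I, Pow(570, Rational(1, 2)))) ≈ Add(0.19518, Mul(0.0032701, I))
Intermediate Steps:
Function('d')(D, v) = Add(Rational(8, 3), Mul(Rational(2, 3), v)) (Function('d')(D, v) = Mul(Rational(-1, 6), Add(Mul(-4, v), -16)) = Mul(Rational(-1, 6), Add(-16, Mul(-4, v))) = Add(Rational(8, 3), Mul(Rational(2, 3), v)))
r = Rational(-1, 285) (r = Pow(Add(Add(Rational(8, 3), Mul(Rational(2, 3), -10)), -281), -1) = Pow(Add(Add(Rational(8, 3), Rational(-20, 3)), -281), -1) = Pow(Add(-4, -281), -1) = Pow(-285, -1) = Rational(-1, 285) ≈ -0.0035088)
Function('q')(T) = Add(5, Mul(-1, Pow(2, Rational(1, 2)), Pow(T, Rational(1, 2)))) (Function('q')(T) = Add(5, Mul(-1, Pow(Add(T, T), Rational(1, 2)))) = Add(5, Mul(-1, Pow(Mul(2, T), Rational(1, 2)))) = Add(5, Mul(-1, Mul(Pow(2, Rational(1, 2)), Pow(T, Rational(1, 2))))) = Add(5, Mul(-1, Pow(2, Rational(1, 2)), Pow(T, Rational(1, 2)))))
Mul(Mul(49314, Pow(Function('q')(r), -1)), Pow(50518, -1)) = Mul(Mul(49314, Pow(Add(5, Mul(-1, Pow(2, Rational(1, 2)), Pow(Rational(-1, 285), Rational(1, 2)))), -1)), Pow(50518, -1)) = Mul(Mul(49314, Pow(Add(5, Mul(-1, Pow(2, Rational(1, 2)), Mul(Rational(1, 285), I, Pow(285, Rational(1, 2))))), -1)), Rational(1, 50518)) = Mul(Mul(49314, Pow(Add(5, Mul(Rational(-1, 285), I, Pow(570, Rational(1, 2)))), -1)), Rational(1, 50518)) = Mul(Rational(24657, 25259), Pow(Add(5, Mul(Rational(-1, 285), I, Pow(570, Rational(1, 2)))), -1))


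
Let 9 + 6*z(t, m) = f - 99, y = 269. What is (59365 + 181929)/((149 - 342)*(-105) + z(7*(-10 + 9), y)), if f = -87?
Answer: 482588/40465 ≈ 11.926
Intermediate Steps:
z(t, m) = -65/2 (z(t, m) = -3/2 + (-87 - 99)/6 = -3/2 + (⅙)*(-186) = -3/2 - 31 = -65/2)
(59365 + 181929)/((149 - 342)*(-105) + z(7*(-10 + 9), y)) = (59365 + 181929)/((149 - 342)*(-105) - 65/2) = 241294/(-193*(-105) - 65/2) = 241294/(20265 - 65/2) = 241294/(40465/2) = 241294*(2/40465) = 482588/40465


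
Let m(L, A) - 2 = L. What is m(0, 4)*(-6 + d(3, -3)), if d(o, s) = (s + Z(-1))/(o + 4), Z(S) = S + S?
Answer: -94/7 ≈ -13.429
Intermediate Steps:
Z(S) = 2*S
d(o, s) = (-2 + s)/(4 + o) (d(o, s) = (s + 2*(-1))/(o + 4) = (s - 2)/(4 + o) = (-2 + s)/(4 + o))
m(L, A) = 2 + L
m(0, 4)*(-6 + d(3, -3)) = (2 + 0)*(-6 + (-2 - 3)/(4 + 3)) = 2*(-6 - 5/7) = 2*(-47/7) = -94/7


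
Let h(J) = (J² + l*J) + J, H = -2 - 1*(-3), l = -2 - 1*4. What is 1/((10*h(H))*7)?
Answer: -1/280 ≈ -0.0035714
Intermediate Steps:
l = -6 (l = -2 - 4 = -6)
H = 1 (H = -2 + 3 = 1)
h(J) = J² - 5*J (h(J) = (J² - 6*J) + J = J² - 5*J)
1/((10*h(H))*7) = 1/((10*(1*(-5 + 1)))*7) = 1/((10*(1*(-4)))*7) = 1/((10*(-4))*7) = 1/(-40*7) = 1/(-280) = -1/280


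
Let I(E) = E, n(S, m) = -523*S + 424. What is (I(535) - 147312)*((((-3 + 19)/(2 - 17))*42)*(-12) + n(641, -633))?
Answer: 245324105239/5 ≈ 4.9065e+10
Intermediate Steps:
n(S, m) = 424 - 523*S
(I(535) - 147312)*((((-3 + 19)/(2 - 17))*42)*(-12) + n(641, -633)) = (535 - 147312)*((((-3 + 19)/(2 - 17))*42)*(-12) + (424 - 523*641)) = -146777*(((16/(-15))*42)*(-12) + (424 - 335243)) = -146777*(((16*(-1/15))*42)*(-12) - 334819) = -146777*(-16/15*42*(-12) - 334819) = -146777*(-224/5*(-12) - 334819) = -146777*(2688/5 - 334819) = -146777*(-1671407/5) = 245324105239/5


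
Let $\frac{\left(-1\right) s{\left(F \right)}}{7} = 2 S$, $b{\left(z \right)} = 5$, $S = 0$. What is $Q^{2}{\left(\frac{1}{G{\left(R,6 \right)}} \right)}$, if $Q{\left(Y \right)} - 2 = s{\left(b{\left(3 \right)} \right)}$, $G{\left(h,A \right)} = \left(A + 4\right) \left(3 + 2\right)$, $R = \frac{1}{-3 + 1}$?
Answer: $4$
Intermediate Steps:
$R = - \frac{1}{2}$ ($R = \frac{1}{-2} = - \frac{1}{2} \approx -0.5$)
$G{\left(h,A \right)} = 20 + 5 A$ ($G{\left(h,A \right)} = \left(4 + A\right) 5 = 20 + 5 A$)
$s{\left(F \right)} = 0$ ($s{\left(F \right)} = - 7 \cdot 2 \cdot 0 = \left(-7\right) 0 = 0$)
$Q{\left(Y \right)} = 2$ ($Q{\left(Y \right)} = 2 + 0 = 2$)
$Q^{2}{\left(\frac{1}{G{\left(R,6 \right)}} \right)} = 2^{2} = 4$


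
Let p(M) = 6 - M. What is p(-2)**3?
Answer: 512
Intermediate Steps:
p(-2)**3 = (6 - 1*(-2))**3 = (6 + 2)**3 = 8**3 = 512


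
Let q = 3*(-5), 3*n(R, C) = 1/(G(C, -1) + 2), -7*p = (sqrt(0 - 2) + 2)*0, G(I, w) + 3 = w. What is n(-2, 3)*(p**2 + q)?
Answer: 5/2 ≈ 2.5000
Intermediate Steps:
G(I, w) = -3 + w
p = 0 (p = -(sqrt(0 - 2) + 2)*0/7 = -(sqrt(-2) + 2)*0/7 = -(I*sqrt(2) + 2)*0/7 = -(2 + I*sqrt(2))*0/7 = -1/7*0 = 0)
n(R, C) = -1/6 (n(R, C) = 1/(3*((-3 - 1) + 2)) = 1/(3*(-4 + 2)) = (1/3)/(-2) = (1/3)*(-1/2) = -1/6)
q = -15
n(-2, 3)*(p**2 + q) = -(0**2 - 15)/6 = -(0 - 15)/6 = -1/6*(-15) = 5/2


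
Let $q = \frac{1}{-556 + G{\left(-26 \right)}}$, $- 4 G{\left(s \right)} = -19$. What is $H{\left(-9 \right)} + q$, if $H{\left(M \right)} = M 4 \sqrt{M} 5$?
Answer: $- \frac{4}{2205} - 540 i \approx -0.0018141 - 540.0 i$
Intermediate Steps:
$G{\left(s \right)} = \frac{19}{4}$ ($G{\left(s \right)} = \left(- \frac{1}{4}\right) \left(-19\right) = \frac{19}{4}$)
$H{\left(M \right)} = 20 M^{\frac{3}{2}}$ ($H{\left(M \right)} = 4 M^{\frac{3}{2}} \cdot 5 = 20 M^{\frac{3}{2}}$)
$q = - \frac{4}{2205}$ ($q = \frac{1}{-556 + \frac{19}{4}} = \frac{1}{- \frac{2205}{4}} = - \frac{4}{2205} \approx -0.0018141$)
$H{\left(-9 \right)} + q = 20 \left(-9\right)^{\frac{3}{2}} - \frac{4}{2205} = 20 \left(- 27 i\right) - \frac{4}{2205} = - 540 i - \frac{4}{2205} = - \frac{4}{2205} - 540 i$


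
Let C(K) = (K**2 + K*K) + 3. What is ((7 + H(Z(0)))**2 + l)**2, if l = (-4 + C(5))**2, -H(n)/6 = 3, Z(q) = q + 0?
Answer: 6360484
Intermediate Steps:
Z(q) = q
H(n) = -18 (H(n) = -6*3 = -18)
C(K) = 3 + 2*K**2 (C(K) = (K**2 + K**2) + 3 = 2*K**2 + 3 = 3 + 2*K**2)
l = 2401 (l = (-4 + (3 + 2*5**2))**2 = (-4 + (3 + 2*25))**2 = (-4 + (3 + 50))**2 = (-4 + 53)**2 = 49**2 = 2401)
((7 + H(Z(0)))**2 + l)**2 = ((7 - 18)**2 + 2401)**2 = ((-11)**2 + 2401)**2 = (121 + 2401)**2 = 2522**2 = 6360484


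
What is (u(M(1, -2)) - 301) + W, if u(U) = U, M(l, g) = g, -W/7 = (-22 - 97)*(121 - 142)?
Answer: -17796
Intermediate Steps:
W = -17493 (W = -7*(-22 - 97)*(121 - 142) = -(-833)*(-21) = -7*2499 = -17493)
(u(M(1, -2)) - 301) + W = (-2 - 301) - 17493 = -303 - 17493 = -17796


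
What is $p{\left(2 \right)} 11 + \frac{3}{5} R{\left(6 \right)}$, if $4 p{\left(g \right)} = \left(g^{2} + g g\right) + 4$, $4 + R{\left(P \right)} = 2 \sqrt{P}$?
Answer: $\frac{153}{5} + \frac{6 \sqrt{6}}{5} \approx 33.539$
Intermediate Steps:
$R{\left(P \right)} = -4 + 2 \sqrt{P}$
$p{\left(g \right)} = 1 + \frac{g^{2}}{2}$ ($p{\left(g \right)} = \frac{\left(g^{2} + g g\right) + 4}{4} = \frac{\left(g^{2} + g^{2}\right) + 4}{4} = \frac{2 g^{2} + 4}{4} = \frac{4 + 2 g^{2}}{4} = 1 + \frac{g^{2}}{2}$)
$p{\left(2 \right)} 11 + \frac{3}{5} R{\left(6 \right)} = \left(1 + \frac{2^{2}}{2}\right) 11 + \frac{3}{5} \left(-4 + 2 \sqrt{6}\right) = \left(1 + \frac{1}{2} \cdot 4\right) 11 + 3 \cdot \frac{1}{5} \left(-4 + 2 \sqrt{6}\right) = \left(1 + 2\right) 11 + \frac{3 \left(-4 + 2 \sqrt{6}\right)}{5} = 3 \cdot 11 - \left(\frac{12}{5} - \frac{6 \sqrt{6}}{5}\right) = 33 - \left(\frac{12}{5} - \frac{6 \sqrt{6}}{5}\right) = \frac{153}{5} + \frac{6 \sqrt{6}}{5}$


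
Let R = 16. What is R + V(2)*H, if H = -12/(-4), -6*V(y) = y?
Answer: 15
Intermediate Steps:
V(y) = -y/6
H = 3 (H = -12*(-¼) = 3)
R + V(2)*H = 16 - ⅙*2*3 = 16 - ⅓*3 = 16 - 1 = 15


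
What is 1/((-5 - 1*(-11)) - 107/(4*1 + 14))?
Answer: 18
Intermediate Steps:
1/((-5 - 1*(-11)) - 107/(4*1 + 14)) = 1/((-5 + 11) - 107/(4 + 14)) = 1/(6 - 107/18) = 1/(1/18) = 18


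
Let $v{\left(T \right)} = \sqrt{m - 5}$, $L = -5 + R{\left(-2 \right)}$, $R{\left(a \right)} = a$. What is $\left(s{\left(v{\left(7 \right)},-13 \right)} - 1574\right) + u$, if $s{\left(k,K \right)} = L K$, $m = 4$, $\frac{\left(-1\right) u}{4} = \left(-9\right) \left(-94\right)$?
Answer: $-4867$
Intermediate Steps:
$u = -3384$ ($u = - 4 \left(\left(-9\right) \left(-94\right)\right) = \left(-4\right) 846 = -3384$)
$L = -7$ ($L = -5 - 2 = -7$)
$v{\left(T \right)} = i$ ($v{\left(T \right)} = \sqrt{4 - 5} = \sqrt{-1} = i$)
$s{\left(k,K \right)} = - 7 K$
$\left(s{\left(v{\left(7 \right)},-13 \right)} - 1574\right) + u = \left(\left(-7\right) \left(-13\right) - 1574\right) - 3384 = \left(91 - 1574\right) - 3384 = -1483 - 3384 = -4867$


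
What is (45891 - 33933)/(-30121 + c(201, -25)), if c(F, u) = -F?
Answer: -5979/15161 ≈ -0.39437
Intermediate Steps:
(45891 - 33933)/(-30121 + c(201, -25)) = (45891 - 33933)/(-30121 - 1*201) = 11958/(-30121 - 201) = 11958/(-30322) = 11958*(-1/30322) = -5979/15161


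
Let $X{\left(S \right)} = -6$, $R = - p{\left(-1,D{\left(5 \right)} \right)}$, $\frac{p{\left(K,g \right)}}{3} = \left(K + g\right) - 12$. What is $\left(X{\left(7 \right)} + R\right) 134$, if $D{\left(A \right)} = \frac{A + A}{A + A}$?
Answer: $4020$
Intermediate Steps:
$D{\left(A \right)} = 1$ ($D{\left(A \right)} = \frac{2 A}{2 A} = 2 A \frac{1}{2 A} = 1$)
$p{\left(K,g \right)} = -36 + 3 K + 3 g$ ($p{\left(K,g \right)} = 3 \left(\left(K + g\right) - 12\right) = 3 \left(-12 + K + g\right) = -36 + 3 K + 3 g$)
$R = 36$ ($R = - (-36 + 3 \left(-1\right) + 3 \cdot 1) = - (-36 - 3 + 3) = \left(-1\right) \left(-36\right) = 36$)
$\left(X{\left(7 \right)} + R\right) 134 = \left(-6 + 36\right) 134 = 30 \cdot 134 = 4020$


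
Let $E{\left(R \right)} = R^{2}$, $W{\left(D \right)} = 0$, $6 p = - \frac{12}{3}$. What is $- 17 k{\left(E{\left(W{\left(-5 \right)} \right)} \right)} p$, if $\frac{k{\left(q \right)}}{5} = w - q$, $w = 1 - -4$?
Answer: $\frac{850}{3} \approx 283.33$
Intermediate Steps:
$p = - \frac{2}{3}$ ($p = \frac{\left(-12\right) \frac{1}{3}}{6} = \frac{1}{6} \left(-4\right) = - \frac{2}{3} \approx -0.66667$)
$w = 5$ ($w = 1 + 4 = 5$)
$k{\left(q \right)} = 25 - 5 q$ ($k{\left(q \right)} = 5 \left(5 - q\right) = 25 - 5 q$)
$- 17 k{\left(E{\left(W{\left(-5 \right)} \right)} \right)} p = - 17 \left(25 - 5 \cdot 0^{2}\right) \left(- \frac{2}{3}\right) = - 17 \left(25 - 0\right) \left(- \frac{2}{3}\right) = - 17 \left(25 + 0\right) \left(- \frac{2}{3}\right) = \left(-17\right) 25 \left(- \frac{2}{3}\right) = \left(-425\right) \left(- \frac{2}{3}\right) = \frac{850}{3}$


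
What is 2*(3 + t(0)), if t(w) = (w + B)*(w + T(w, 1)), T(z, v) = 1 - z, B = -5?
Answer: -4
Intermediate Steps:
t(w) = -5 + w (t(w) = (w - 5)*(w + (1 - w)) = (-5 + w)*1 = -5 + w)
2*(3 + t(0)) = 2*(3 + (-5 + 0)) = 2*(3 - 5) = 2*(-2) = -4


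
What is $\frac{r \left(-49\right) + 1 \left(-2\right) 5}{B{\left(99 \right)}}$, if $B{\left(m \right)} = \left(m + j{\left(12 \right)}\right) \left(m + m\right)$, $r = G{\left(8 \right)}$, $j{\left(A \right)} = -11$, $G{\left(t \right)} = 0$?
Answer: $- \frac{5}{8712} \approx -0.00057392$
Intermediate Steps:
$r = 0$
$B{\left(m \right)} = 2 m \left(-11 + m\right)$ ($B{\left(m \right)} = \left(m - 11\right) \left(m + m\right) = \left(-11 + m\right) 2 m = 2 m \left(-11 + m\right)$)
$\frac{r \left(-49\right) + 1 \left(-2\right) 5}{B{\left(99 \right)}} = \frac{0 \left(-49\right) + 1 \left(-2\right) 5}{2 \cdot 99 \left(-11 + 99\right)} = \frac{0 - 10}{2 \cdot 99 \cdot 88} = \frac{0 - 10}{17424} = \left(-10\right) \frac{1}{17424} = - \frac{5}{8712}$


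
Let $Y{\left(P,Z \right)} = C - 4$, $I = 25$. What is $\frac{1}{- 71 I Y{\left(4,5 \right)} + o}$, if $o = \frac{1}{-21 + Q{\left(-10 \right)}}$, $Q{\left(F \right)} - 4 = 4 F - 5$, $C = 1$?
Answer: $\frac{62}{330149} \approx 0.00018779$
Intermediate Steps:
$Y{\left(P,Z \right)} = -3$ ($Y{\left(P,Z \right)} = 1 - 4 = -3$)
$Q{\left(F \right)} = -1 + 4 F$ ($Q{\left(F \right)} = 4 + \left(4 F - 5\right) = 4 + \left(-5 + 4 F\right) = -1 + 4 F$)
$o = - \frac{1}{62}$ ($o = \frac{1}{-21 + \left(-1 + 4 \left(-10\right)\right)} = \frac{1}{-21 - 41} = \frac{1}{-62} = - \frac{1}{62} \approx -0.016129$)
$\frac{1}{- 71 I Y{\left(4,5 \right)} + o} = \frac{1}{- 71 \cdot 25 \left(-3\right) - \frac{1}{62}} = \frac{1}{\left(-71\right) \left(-75\right) - \frac{1}{62}} = \frac{1}{5325 - \frac{1}{62}} = \frac{1}{\frac{330149}{62}} = \frac{62}{330149}$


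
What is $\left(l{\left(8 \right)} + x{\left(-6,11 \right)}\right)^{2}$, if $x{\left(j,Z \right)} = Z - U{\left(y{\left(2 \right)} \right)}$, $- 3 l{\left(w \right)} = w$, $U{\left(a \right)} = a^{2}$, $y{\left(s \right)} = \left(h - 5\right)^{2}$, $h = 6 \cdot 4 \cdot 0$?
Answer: $\frac{3422500}{9} \approx 3.8028 \cdot 10^{5}$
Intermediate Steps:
$h = 0$ ($h = 24 \cdot 0 = 0$)
$y{\left(s \right)} = 25$ ($y{\left(s \right)} = \left(0 - 5\right)^{2} = \left(-5\right)^{2} = 25$)
$l{\left(w \right)} = - \frac{w}{3}$
$x{\left(j,Z \right)} = -625 + Z$ ($x{\left(j,Z \right)} = Z - 25^{2} = Z - 625 = -625 + Z$)
$\left(l{\left(8 \right)} + x{\left(-6,11 \right)}\right)^{2} = \left(\left(- \frac{1}{3}\right) 8 + \left(-625 + 11\right)\right)^{2} = \left(- \frac{8}{3} - 614\right)^{2} = \left(- \frac{1850}{3}\right)^{2} = \frac{3422500}{9}$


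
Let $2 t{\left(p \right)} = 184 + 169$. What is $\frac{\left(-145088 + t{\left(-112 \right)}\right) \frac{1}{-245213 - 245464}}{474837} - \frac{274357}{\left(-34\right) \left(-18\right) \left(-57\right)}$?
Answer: $\frac{7102542220912051}{903075420859524} \approx 7.8648$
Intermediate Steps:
$t{\left(p \right)} = \frac{353}{2}$ ($t{\left(p \right)} = \frac{184 + 169}{2} = \frac{1}{2} \cdot 353 = \frac{353}{2}$)
$\frac{\left(-145088 + t{\left(-112 \right)}\right) \frac{1}{-245213 - 245464}}{474837} - \frac{274357}{\left(-34\right) \left(-18\right) \left(-57\right)} = \frac{\left(-145088 + \frac{353}{2}\right) \frac{1}{-245213 - 245464}}{474837} - \frac{274357}{\left(-34\right) \left(-18\right) \left(-57\right)} = - \frac{289823}{2 \left(-490677\right)} \frac{1}{474837} - \frac{274357}{612 \left(-57\right)} = \left(- \frac{289823}{2}\right) \left(- \frac{1}{490677}\right) \frac{1}{474837} - \frac{274357}{-34884} = \frac{289823}{981354} \cdot \frac{1}{474837} - - \frac{274357}{34884} = \frac{289823}{465983189298} + \frac{274357}{34884} = \frac{7102542220912051}{903075420859524}$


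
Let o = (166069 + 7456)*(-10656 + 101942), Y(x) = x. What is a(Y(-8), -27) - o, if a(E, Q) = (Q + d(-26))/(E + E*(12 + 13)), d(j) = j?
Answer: -3294803855147/208 ≈ -1.5840e+10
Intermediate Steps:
a(E, Q) = (-26 + Q)/(26*E) (a(E, Q) = (Q - 26)/(E + E*(12 + 13)) = (-26 + Q)/(E + E*25) = (-26 + Q)/(E + 25*E) = (-26 + Q)/((26*E)) = (-26 + Q)*(1/(26*E)) = (-26 + Q)/(26*E))
o = 15840403150 (o = 173525*91286 = 15840403150)
a(Y(-8), -27) - o = (1/26)*(-26 - 27)/(-8) - 1*15840403150 = (1/26)*(-⅛)*(-53) - 15840403150 = 53/208 - 15840403150 = -3294803855147/208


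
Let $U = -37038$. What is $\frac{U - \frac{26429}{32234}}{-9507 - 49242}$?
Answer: $\frac{1193909321}{1893715266} \approx 0.63046$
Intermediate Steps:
$\frac{U - \frac{26429}{32234}}{-9507 - 49242} = \frac{-37038 - \frac{26429}{32234}}{-9507 - 49242} = \frac{-37038 - \frac{26429}{32234}}{-58749} = \left(-37038 - \frac{26429}{32234}\right) \left(- \frac{1}{58749}\right) = \left(- \frac{1193909321}{32234}\right) \left(- \frac{1}{58749}\right) = \frac{1193909321}{1893715266}$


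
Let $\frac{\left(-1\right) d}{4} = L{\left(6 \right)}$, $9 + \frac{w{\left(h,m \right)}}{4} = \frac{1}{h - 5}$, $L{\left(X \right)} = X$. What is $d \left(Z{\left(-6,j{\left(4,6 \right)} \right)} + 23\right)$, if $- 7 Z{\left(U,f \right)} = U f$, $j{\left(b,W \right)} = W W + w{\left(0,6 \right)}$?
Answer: $- \frac{18744}{35} \approx -535.54$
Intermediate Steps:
$w{\left(h,m \right)} = -36 + \frac{4}{-5 + h}$ ($w{\left(h,m \right)} = -36 + \frac{4}{h - 5} = -36 + \frac{4}{-5 + h}$)
$j{\left(b,W \right)} = - \frac{184}{5} + W^{2}$ ($j{\left(b,W \right)} = W W + \frac{4 \left(46 - 0\right)}{-5 + 0} = W^{2} + \frac{4 \left(46 + 0\right)}{-5} = W^{2} + 4 \left(- \frac{1}{5}\right) 46 = W^{2} - \frac{184}{5} = - \frac{184}{5} + W^{2}$)
$Z{\left(U,f \right)} = - \frac{U f}{7}$
$d = -24$ ($d = \left(-4\right) 6 = -24$)
$d \left(Z{\left(-6,j{\left(4,6 \right)} \right)} + 23\right) = - 24 \left(\left(- \frac{1}{7}\right) \left(-6\right) \left(- \frac{184}{5} + 6^{2}\right) + 23\right) = - 24 \left(\left(- \frac{1}{7}\right) \left(-6\right) \left(- \frac{184}{5} + 36\right) + 23\right) = - 24 \left(\left(- \frac{1}{7}\right) \left(-6\right) \left(- \frac{4}{5}\right) + 23\right) = - 24 \left(- \frac{24}{35} + 23\right) = \left(-24\right) \frac{781}{35} = - \frac{18744}{35}$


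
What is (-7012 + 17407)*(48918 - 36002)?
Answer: 134261820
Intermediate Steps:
(-7012 + 17407)*(48918 - 36002) = 10395*12916 = 134261820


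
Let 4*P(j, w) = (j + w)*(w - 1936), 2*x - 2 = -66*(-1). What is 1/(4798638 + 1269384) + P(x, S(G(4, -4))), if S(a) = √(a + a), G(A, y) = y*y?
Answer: -99806825855/6068022 - 1902*√2 ≈ -19138.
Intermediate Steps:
G(A, y) = y²
S(a) = √2*√a (S(a) = √(2*a) = √2*√a)
x = 34 (x = 1 + (-66*(-1))/2 = 1 + (½)*66 = 1 + 33 = 34)
P(j, w) = (-1936 + w)*(j + w)/4 (P(j, w) = ((j + w)*(w - 1936))/4 = ((j + w)*(-1936 + w))/4 = ((-1936 + w)*(j + w))/4 = (-1936 + w)*(j + w)/4)
1/(4798638 + 1269384) + P(x, S(G(4, -4))) = 1/(4798638 + 1269384) + (-484*34 - 484*√2*√((-4)²) + (√2*√((-4)²))²/4 + (¼)*34*(√2*√((-4)²))) = 1/6068022 + (-16456 - 484*√2*√16 + (√2*√16)²/4 + (¼)*34*(√2*√16)) = 1/6068022 + (-16456 - 484*√2*4 + (√2*4)²/4 + (¼)*34*(√2*4)) = 1/6068022 + (-16456 - 1936*√2 + (4*√2)²/4 + (¼)*34*(4*√2)) = 1/6068022 + (-16456 - 1936*√2 + (¼)*32 + 34*√2) = 1/6068022 + (-16456 - 1936*√2 + 8 + 34*√2) = 1/6068022 + (-16448 - 1902*√2) = -99806825855/6068022 - 1902*√2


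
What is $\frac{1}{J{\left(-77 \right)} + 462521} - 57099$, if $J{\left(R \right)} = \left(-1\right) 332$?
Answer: $- \frac{26390529710}{462189} \approx -57099.0$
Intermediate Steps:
$J{\left(R \right)} = -332$
$\frac{1}{J{\left(-77 \right)} + 462521} - 57099 = \frac{1}{-332 + 462521} - 57099 = \frac{1}{462189} - 57099 = - \frac{26390529710}{462189}$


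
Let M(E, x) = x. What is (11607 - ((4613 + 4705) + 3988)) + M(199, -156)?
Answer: -1855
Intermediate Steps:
(11607 - ((4613 + 4705) + 3988)) + M(199, -156) = (11607 - ((4613 + 4705) + 3988)) - 156 = (11607 - (9318 + 3988)) - 156 = (11607 - 1*13306) - 156 = (11607 - 13306) - 156 = -1699 - 156 = -1855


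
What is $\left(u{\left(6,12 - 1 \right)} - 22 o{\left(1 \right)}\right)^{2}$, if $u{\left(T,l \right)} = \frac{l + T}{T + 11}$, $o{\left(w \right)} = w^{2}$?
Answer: $441$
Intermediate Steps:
$u{\left(T,l \right)} = \frac{T + l}{11 + T}$
$\left(u{\left(6,12 - 1 \right)} - 22 o{\left(1 \right)}\right)^{2} = \left(\frac{6 + \left(12 - 1\right)}{11 + 6} - 22 \cdot 1^{2}\right)^{2} = \left(\frac{6 + \left(12 - 1\right)}{17} - 22\right)^{2} = \left(\frac{6 + 11}{17} - 22\right)^{2} = \left(\frac{1}{17} \cdot 17 - 22\right)^{2} = \left(1 - 22\right)^{2} = \left(-21\right)^{2} = 441$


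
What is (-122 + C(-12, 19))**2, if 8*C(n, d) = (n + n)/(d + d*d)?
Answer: 2149527769/144400 ≈ 14886.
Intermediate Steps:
C(n, d) = n/(4*(d + d**2)) (C(n, d) = ((n + n)/(d + d*d))/8 = ((2*n)/(d + d**2))/8 = (2*n/(d + d**2))/8 = n/(4*(d + d**2)))
(-122 + C(-12, 19))**2 = (-122 + (1/4)*(-12)/(19*(1 + 19)))**2 = (-122 + (1/4)*(-12)*(1/19)/20)**2 = (-122 + (1/4)*(-12)*(1/19)*(1/20))**2 = (-122 - 3/380)**2 = (-46363/380)**2 = 2149527769/144400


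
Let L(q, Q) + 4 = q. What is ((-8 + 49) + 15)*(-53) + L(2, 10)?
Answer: -2970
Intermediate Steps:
L(q, Q) = -4 + q
((-8 + 49) + 15)*(-53) + L(2, 10) = ((-8 + 49) + 15)*(-53) + (-4 + 2) = (41 + 15)*(-53) - 2 = 56*(-53) - 2 = -2968 - 2 = -2970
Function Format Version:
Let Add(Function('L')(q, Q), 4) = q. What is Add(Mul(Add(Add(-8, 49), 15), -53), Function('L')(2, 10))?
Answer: -2970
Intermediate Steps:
Function('L')(q, Q) = Add(-4, q)
Add(Mul(Add(Add(-8, 49), 15), -53), Function('L')(2, 10)) = Add(Mul(Add(Add(-8, 49), 15), -53), Add(-4, 2)) = Add(Mul(Add(41, 15), -53), -2) = Add(Mul(56, -53), -2) = Add(-2968, -2) = -2970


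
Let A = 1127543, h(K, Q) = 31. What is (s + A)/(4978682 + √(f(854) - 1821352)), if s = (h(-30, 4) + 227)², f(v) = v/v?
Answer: 5945079026974/24787276278475 - 1194107*I*√1821351/24787276278475 ≈ 0.23984 - 6.5015e-5*I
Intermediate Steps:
f(v) = 1
s = 66564 (s = (31 + 227)² = 258² = 66564)
(s + A)/(4978682 + √(f(854) - 1821352)) = (66564 + 1127543)/(4978682 + √(1 - 1821352)) = 1194107/(4978682 + √(-1821351)) = 1194107/(4978682 + I*√1821351)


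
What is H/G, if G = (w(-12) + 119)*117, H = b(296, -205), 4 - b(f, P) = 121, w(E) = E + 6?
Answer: -1/113 ≈ -0.0088496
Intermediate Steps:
w(E) = 6 + E
b(f, P) = -117 (b(f, P) = 4 - 1*121 = 4 - 121 = -117)
H = -117
G = 13221 (G = ((6 - 12) + 119)*117 = (-6 + 119)*117 = 113*117 = 13221)
H/G = -117/13221 = -117*1/13221 = -1/113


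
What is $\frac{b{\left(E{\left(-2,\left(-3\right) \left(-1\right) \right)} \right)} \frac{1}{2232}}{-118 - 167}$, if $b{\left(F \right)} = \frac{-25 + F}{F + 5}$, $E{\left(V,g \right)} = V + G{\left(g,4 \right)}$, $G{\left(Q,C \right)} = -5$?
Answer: $- \frac{2}{79515} \approx -2.5152 \cdot 10^{-5}$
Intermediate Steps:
$E{\left(V,g \right)} = -5 + V$ ($E{\left(V,g \right)} = V - 5 = -5 + V$)
$b{\left(F \right)} = \frac{-25 + F}{5 + F}$
$\frac{b{\left(E{\left(-2,\left(-3\right) \left(-1\right) \right)} \right)} \frac{1}{2232}}{-118 - 167} = \frac{\frac{-25 - 7}{5 - 7} \cdot \frac{1}{2232}}{-118 - 167} = \frac{\frac{-25 - 7}{5 - 7} \cdot \frac{1}{2232}}{-285} = - \frac{\frac{1}{-2} \left(-32\right) \frac{1}{2232}}{285} = - \frac{\left(- \frac{1}{2}\right) \left(-32\right) \frac{1}{2232}}{285} = - \frac{16 \cdot \frac{1}{2232}}{285} = \left(- \frac{1}{285}\right) \frac{2}{279} = - \frac{2}{79515}$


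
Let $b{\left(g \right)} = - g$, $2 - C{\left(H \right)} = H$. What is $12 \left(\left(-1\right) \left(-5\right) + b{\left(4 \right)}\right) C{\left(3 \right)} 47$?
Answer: $-564$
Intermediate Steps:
$C{\left(H \right)} = 2 - H$
$12 \left(\left(-1\right) \left(-5\right) + b{\left(4 \right)}\right) C{\left(3 \right)} 47 = 12 \left(\left(-1\right) \left(-5\right) - 4\right) \left(2 - 3\right) 47 = 12 \left(5 - 4\right) \left(2 - 3\right) 47 = 12 \cdot 1 \left(-1\right) 47 = 12 \left(-1\right) 47 = \left(-12\right) 47 = -564$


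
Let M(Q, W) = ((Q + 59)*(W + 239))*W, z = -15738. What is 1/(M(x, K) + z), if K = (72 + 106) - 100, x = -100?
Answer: -1/1029504 ≈ -9.7134e-7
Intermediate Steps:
K = 78 (K = 178 - 100 = 78)
M(Q, W) = W*(59 + Q)*(239 + W) (M(Q, W) = ((59 + Q)*(239 + W))*W = W*(59 + Q)*(239 + W))
1/(M(x, K) + z) = 1/(78*(14101 + 59*78 + 239*(-100) - 100*78) - 15738) = 1/(78*(14101 + 4602 - 23900 - 7800) - 15738) = 1/(78*(-12997) - 15738) = 1/(-1013766 - 15738) = 1/(-1029504) = -1/1029504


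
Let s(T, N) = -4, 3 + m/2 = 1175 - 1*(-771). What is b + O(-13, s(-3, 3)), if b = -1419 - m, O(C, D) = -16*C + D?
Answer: -5101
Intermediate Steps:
m = 3886 (m = -6 + 2*(1175 - 1*(-771)) = -6 + 2*(1175 + 771) = -6 + 2*1946 = -6 + 3892 = 3886)
O(C, D) = D - 16*C
b = -5305 (b = -1419 - 1*3886 = -1419 - 3886 = -5305)
b + O(-13, s(-3, 3)) = -5305 + (-4 - 16*(-13)) = -5305 + (-4 + 208) = -5305 + 204 = -5101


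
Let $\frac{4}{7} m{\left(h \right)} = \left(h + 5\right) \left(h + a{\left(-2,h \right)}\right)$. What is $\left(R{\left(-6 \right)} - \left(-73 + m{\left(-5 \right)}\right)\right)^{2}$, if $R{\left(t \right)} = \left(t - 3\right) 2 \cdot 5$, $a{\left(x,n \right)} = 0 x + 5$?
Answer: $289$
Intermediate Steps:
$a{\left(x,n \right)} = 5$ ($a{\left(x,n \right)} = 0 + 5 = 5$)
$R{\left(t \right)} = -30 + 10 t$ ($R{\left(t \right)} = \left(-3 + t\right) 10 = -30 + 10 t$)
$m{\left(h \right)} = \frac{7 \left(5 + h\right)^{2}}{4}$ ($m{\left(h \right)} = \frac{7 \left(h + 5\right) \left(h + 5\right)}{4} = \frac{7 \left(5 + h\right) \left(5 + h\right)}{4} = \frac{7 \left(5 + h\right)^{2}}{4}$)
$\left(R{\left(-6 \right)} - \left(-73 + m{\left(-5 \right)}\right)\right)^{2} = \left(\left(-30 + 10 \left(-6\right)\right) - \left(- \frac{117}{4} - \frac{175}{2} + \frac{175}{4}\right)\right)^{2} = \left(\left(-30 - 60\right) + \left(73 - \left(\frac{175}{4} + \frac{7}{4} \cdot 25 - \frac{175}{2}\right)\right)\right)^{2} = \left(-90 + \left(73 - \left(\frac{175}{4} + \frac{175}{4} - \frac{175}{2}\right)\right)\right)^{2} = \left(-90 + \left(73 - 0\right)\right)^{2} = \left(-90 + \left(73 + 0\right)\right)^{2} = \left(-90 + 73\right)^{2} = \left(-17\right)^{2} = 289$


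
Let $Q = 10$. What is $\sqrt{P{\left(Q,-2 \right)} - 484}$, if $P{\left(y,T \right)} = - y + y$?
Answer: $22 i \approx 22.0 i$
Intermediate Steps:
$P{\left(y,T \right)} = 0$
$\sqrt{P{\left(Q,-2 \right)} - 484} = \sqrt{0 - 484} = \sqrt{-484} = 22 i$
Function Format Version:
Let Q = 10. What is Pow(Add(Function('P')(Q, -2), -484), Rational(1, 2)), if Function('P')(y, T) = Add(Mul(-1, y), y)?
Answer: Mul(22, I) ≈ Mul(22.000, I)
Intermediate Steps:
Function('P')(y, T) = 0
Pow(Add(Function('P')(Q, -2), -484), Rational(1, 2)) = Pow(Add(0, -484), Rational(1, 2)) = Pow(-484, Rational(1, 2)) = Mul(22, I)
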